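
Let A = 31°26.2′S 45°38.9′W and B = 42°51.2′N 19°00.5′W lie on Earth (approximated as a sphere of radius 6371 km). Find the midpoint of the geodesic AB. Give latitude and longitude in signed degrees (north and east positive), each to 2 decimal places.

The central angle between A and B is δ = 1.3650 rad.
With f = 0.5, the slerp weights are sin((1−f)δ)/sin δ = 0.6443 and sin(fδ)/sin δ = 0.6443.
Weighted sum of the unit vectors: (0.6443)·(0.5965,-0.6101,-0.5216) + (0.6443)·(0.6931,-0.2388,0.6801) = (0.8309, -0.5470, 0.1022).
Converting back: φ = atan2(z, √(x²+y²)) = 5.86°, λ = atan2(y, x) = -33.36°.

5.86°, -33.36°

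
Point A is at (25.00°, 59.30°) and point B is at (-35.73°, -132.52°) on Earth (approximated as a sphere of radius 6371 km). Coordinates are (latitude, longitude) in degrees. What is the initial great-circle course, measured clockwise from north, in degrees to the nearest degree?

139°

Δλ = 168.180° = 2.9353 rad.
y = sin Δλ · cos φ₂ = (0.2048)(0.8118) = 0.1663
x = cos φ₁ sin φ₂ − sin φ₁ cos φ₂ cos Δλ = (0.9063)(-0.5840) − (0.4226)(0.8118)(-0.9788) = -0.1935
θ = atan2(y, x) = 139.32°, so the bearing is 139°.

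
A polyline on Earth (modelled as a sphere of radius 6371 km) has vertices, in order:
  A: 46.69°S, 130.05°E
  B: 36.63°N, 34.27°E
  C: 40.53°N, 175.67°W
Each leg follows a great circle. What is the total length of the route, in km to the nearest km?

Leg A→B: central angle 2.0824 rad, distance 13267.1 km.
Leg B→C: central angle 1.7121 rad, distance 10907.8 km.
Total: 13267.1 + 10907.8 ≈ 24175 km.

24175 km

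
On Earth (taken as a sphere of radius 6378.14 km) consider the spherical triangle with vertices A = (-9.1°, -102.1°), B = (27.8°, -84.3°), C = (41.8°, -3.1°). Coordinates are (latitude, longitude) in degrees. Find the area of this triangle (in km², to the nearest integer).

Side lengths (central angles): a = 1.1464, b = 1.7932, c = 0.7108 rad; semiperimeter s = 1.8252.
By l'Huilier's theorem, tan(E/4) = √[tan(s/2) tan((s−a)/2) tan((s−b)/2) tan((s−c)/2)], giving spherical excess E = 0.2694 rad.
Area = E·R² = 0.2694 × (6378.14)² ≈ 10960929 km².

10960929 km²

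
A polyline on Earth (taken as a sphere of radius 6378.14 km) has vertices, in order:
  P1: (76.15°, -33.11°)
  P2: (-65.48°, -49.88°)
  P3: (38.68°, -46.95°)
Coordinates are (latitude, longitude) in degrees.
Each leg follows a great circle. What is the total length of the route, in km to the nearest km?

Leg P1→P2: central angle 2.4787 rad, distance 15809.8 km.
Leg P2→P3: central angle 1.8184 rad, distance 11597.8 km.
Total: 15809.8 + 11597.8 ≈ 27408 km.

27408 km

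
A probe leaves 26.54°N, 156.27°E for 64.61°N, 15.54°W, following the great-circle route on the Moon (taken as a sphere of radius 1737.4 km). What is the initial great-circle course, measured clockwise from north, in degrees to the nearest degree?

356°

Δλ = -171.810° = -2.9987 rad.
y = sin Δλ · cos φ₂ = (-0.1425)(0.4288) = -0.0611
x = cos φ₁ sin φ₂ − sin φ₁ cos φ₂ cos Δλ = (0.8946)(0.9034) − (0.4468)(0.4288)(-0.9898) = 0.9978
θ = atan2(y, x) = -3.50°; adding 360° gives 356°.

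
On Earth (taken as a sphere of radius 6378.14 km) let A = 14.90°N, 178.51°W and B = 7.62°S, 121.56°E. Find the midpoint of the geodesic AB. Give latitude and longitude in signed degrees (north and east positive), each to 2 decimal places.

4.20°, 151.11°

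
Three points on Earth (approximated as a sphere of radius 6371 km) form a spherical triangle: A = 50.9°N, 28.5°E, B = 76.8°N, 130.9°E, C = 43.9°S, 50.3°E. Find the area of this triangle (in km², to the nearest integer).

31159702 km²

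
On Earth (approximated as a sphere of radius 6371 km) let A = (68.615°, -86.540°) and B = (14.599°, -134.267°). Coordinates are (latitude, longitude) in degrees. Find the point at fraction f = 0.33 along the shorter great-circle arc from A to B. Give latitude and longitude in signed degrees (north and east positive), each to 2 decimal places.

The central angle between A and B is δ = 1.0792 rad.
With f = 0.33, the slerp weights are sin((1−f)δ)/sin δ = 0.7506 and sin(fδ)/sin δ = 0.3955.
Weighted sum of the unit vectors: (0.7506)·(0.0220,-0.3640,0.9312) + (0.3955)·(-0.6755,-0.6930,0.2521) = (-0.2506, -0.5472, 0.7986).
Converting back: φ = atan2(z, √(x²+y²)) = 52.99°, λ = atan2(y, x) = -114.61°.

52.99°, -114.61°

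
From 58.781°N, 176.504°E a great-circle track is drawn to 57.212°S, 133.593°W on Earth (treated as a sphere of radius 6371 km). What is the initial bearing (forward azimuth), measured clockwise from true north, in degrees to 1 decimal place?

150.6°

Δλ = 49.903° = 0.8710 rad.
y = sin Δλ · cos φ₂ = (0.7650)(0.5415) = 0.4142
x = cos φ₁ sin φ₂ − sin φ₁ cos φ₂ cos Δλ = (0.5183)(-0.8407) − (0.8552)(0.5415)(0.6441) = -0.7340
θ = atan2(y, x) = 150.56°, so the bearing is 150.6°.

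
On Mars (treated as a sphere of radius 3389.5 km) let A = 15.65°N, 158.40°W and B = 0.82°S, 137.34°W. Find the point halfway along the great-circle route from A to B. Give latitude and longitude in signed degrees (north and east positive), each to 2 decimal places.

The central angle between A and B is δ = 0.4631 rad.
With f = 0.5, the slerp weights are sin((1−f)δ)/sin δ = 0.5137 and sin(fδ)/sin δ = 0.5137.
Weighted sum of the unit vectors: (0.5137)·(-0.8953,-0.3545,0.2698) + (0.5137)·(-0.7353,-0.6776,-0.0143) = (-0.8377, -0.5302, 0.1312).
Converting back: φ = atan2(z, √(x²+y²)) = 7.54°, λ = atan2(y, x) = -147.67°.

7.54°, -147.67°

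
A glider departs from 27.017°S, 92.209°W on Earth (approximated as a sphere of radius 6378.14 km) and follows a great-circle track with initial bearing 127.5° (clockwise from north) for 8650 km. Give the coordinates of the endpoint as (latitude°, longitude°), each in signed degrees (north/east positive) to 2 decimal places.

-38.80°, 3.72°

Angular distance δ = d/R = 8650/6378.14 = 1.35619 rad; initial bearing θ = 2.2253 rad.
sin φ₂ = sin φ₁ cos δ + cos φ₁ sin δ cos θ = (-0.4543)(0.2130) + (0.8909)(0.9771)(-0.6088) = -0.6266, so φ₂ = -38.80°.
Δλ = atan2(sin θ sin δ cos φ₁, cos δ − sin φ₁ sin φ₂) = atan2(0.6906, -0.0717) = 95.927°.
λ₂ = -92.209° + 95.927° = 3.72°.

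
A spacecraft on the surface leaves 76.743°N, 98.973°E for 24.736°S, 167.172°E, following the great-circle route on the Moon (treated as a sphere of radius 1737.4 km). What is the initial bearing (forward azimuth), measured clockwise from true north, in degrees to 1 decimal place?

Δλ = 68.199° = 1.1903 rad.
y = sin Δλ · cos φ₂ = (0.9285)(0.9082) = 0.8433
x = cos φ₁ sin φ₂ − sin φ₁ cos φ₂ cos Δλ = (0.2293)(-0.4184) − (0.9734)(0.9082)(0.3714) = -0.4243
θ = atan2(y, x) = 116.71°, so the bearing is 116.7°.

116.7°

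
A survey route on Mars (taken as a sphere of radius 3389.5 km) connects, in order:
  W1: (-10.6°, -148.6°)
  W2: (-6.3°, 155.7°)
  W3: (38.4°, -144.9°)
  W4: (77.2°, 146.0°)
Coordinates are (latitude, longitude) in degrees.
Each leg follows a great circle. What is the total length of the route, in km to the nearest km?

Leg W1→W2: central angle 0.9634 rad, distance 3265.4 km.
Leg W2→W3: central angle 1.2362 rad, distance 4190.2 km.
Leg W3→W4: central angle 0.8397 rad, distance 2846.3 km.
Total: 3265.4 + 4190.2 + 2846.3 ≈ 10302 km.

10302 km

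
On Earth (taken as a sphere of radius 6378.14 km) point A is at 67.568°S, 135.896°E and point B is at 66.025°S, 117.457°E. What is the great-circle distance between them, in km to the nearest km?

In radians: φ₁ = -1.1793, φ₂ = -1.1524, Δλ = -18.439° = -0.3218 rad.
Haversine: a = sin²(Δφ/2) + cos φ₁ cos φ₂ sin²(Δλ/2) = 0.0002 + (0.3816)(0.4063)(0.0257) = 0.00416.
Central angle c = 2·arcsin(√a) = 0.12911 rad.
Distance = R·c = 6378.14 × 0.1291 ≈ 823 km.

823 km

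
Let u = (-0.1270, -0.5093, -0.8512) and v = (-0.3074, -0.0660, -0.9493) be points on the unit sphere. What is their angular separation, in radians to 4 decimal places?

0.4935 rad

u·v = 0.8807; |u| = 1.0000, |v| = 1.0000.
cos θ = (u·v)/(|u||v|) = 0.8807, so θ = 0.4935 rad.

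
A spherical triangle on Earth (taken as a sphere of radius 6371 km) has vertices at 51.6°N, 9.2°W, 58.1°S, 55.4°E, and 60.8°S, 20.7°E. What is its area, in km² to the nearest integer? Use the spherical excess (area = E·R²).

Side lengths (central angles): a = 0.3077, b = 2.0058, c = 2.1230 rad; semiperimeter s = 2.2182.
By l'Huilier's theorem, tan(E/4) = √[tan(s/2) tan((s−a)/2) tan((s−b)/2) tan((s−c)/2)], giving spherical excess E = 0.4784 rad.
Area = E·R² = 0.4784 × (6371)² ≈ 19418351 km².

19418351 km²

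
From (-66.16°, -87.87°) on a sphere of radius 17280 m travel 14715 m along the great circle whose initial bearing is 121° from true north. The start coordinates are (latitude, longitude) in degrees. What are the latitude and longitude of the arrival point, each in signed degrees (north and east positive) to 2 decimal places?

-49.39°, 9.91°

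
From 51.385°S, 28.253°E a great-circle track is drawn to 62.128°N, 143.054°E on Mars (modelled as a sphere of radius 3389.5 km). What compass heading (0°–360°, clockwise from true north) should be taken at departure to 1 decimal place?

46.8°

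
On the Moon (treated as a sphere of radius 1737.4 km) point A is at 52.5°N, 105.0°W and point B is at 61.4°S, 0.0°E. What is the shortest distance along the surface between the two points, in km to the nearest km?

In radians: φ₁ = 0.9163, φ₂ = -1.0716, Δλ = 105.000° = 1.8326 rad.
Haversine: a = sin²(Δφ/2) + cos φ₁ cos φ₂ sin²(Δλ/2) = 0.7026 + (0.6088)(0.4787)(0.6294) = 0.88599.
Central angle c = 2·arcsin(√a) = 2.45274 rad.
Distance = R·c = 1737.4 × 2.4527 ≈ 4261 km.

4261 km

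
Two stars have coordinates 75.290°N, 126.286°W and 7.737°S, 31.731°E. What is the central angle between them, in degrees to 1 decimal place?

111.3°

With latitudes φ₁ = 75.290°, φ₂ = -7.737° and longitude difference Δλ = 158.017°:
Haversine: a = sin²(Δφ/2) + cos φ₁ cos φ₂ sin²(Δλ/2) = 0.4393 + (0.2539)(0.9909)(0.9636) = 0.68177.
Central angle c = 2·arcsin(√a) = 1.94286 rad.
So the angular separation is 111.3°.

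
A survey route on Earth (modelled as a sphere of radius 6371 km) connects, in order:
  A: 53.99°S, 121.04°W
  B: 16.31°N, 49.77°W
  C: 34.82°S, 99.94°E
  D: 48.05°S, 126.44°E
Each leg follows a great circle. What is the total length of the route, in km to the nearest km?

Leg A→B: central angle 1.6168 rad, distance 10300.6 km.
Leg B→C: central angle 2.5694 rad, distance 16369.5 km.
Leg C→D: central angle 0.4133 rad, distance 2633.1 km.
Total: 10300.6 + 16369.5 + 2633.1 ≈ 29303 km.

29303 km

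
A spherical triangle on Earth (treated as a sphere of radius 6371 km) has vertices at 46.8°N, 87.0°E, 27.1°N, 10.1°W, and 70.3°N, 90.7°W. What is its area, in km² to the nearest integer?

27801874 km²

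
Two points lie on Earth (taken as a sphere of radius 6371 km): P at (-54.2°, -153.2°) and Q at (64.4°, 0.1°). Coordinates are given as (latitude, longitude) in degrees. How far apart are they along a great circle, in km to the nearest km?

18145 km

In radians: φ₁ = -0.9460, φ₂ = 1.1240, Δλ = 153.300° = 2.6756 rad.
cos c = sin φ₁ sin φ₂ + cos φ₁ cos φ₂ cos Δλ = (-0.8111)(0.9018) + (0.5850)(0.4321)(-0.8934) = -0.95725,
so c = arccos(-0.95725) = 2.84812 rad.
Distance = R·c = 6371 × 2.8481 ≈ 18145 km.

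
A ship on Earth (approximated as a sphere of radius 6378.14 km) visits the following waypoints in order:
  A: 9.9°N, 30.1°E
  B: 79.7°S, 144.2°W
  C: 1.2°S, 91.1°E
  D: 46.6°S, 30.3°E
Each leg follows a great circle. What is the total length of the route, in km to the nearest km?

30534 km

Leg A→B: central angle 1.9224 rad, distance 12261.5 km.
Leg B→C: central angle 1.6520 rad, distance 10537.0 km.
Leg C→D: central angle 1.2129 rad, distance 7735.8 km.
Total: 12261.5 + 10537.0 + 7735.8 ≈ 30534 km.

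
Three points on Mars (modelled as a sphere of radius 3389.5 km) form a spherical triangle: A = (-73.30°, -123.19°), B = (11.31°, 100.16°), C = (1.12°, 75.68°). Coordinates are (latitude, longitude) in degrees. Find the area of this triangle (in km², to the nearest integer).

7381154 km²

Side lengths (central angles): a = 0.4599, b = 1.8656, c = 1.9744 rad; semiperimeter s = 2.1500.
By l'Huilier's theorem, tan(E/4) = √[tan(s/2) tan((s−a)/2) tan((s−b)/2) tan((s−c)/2)], giving spherical excess E = 0.6425 rad.
Area = E·R² = 0.6425 × (3389.5)² ≈ 7381154 km².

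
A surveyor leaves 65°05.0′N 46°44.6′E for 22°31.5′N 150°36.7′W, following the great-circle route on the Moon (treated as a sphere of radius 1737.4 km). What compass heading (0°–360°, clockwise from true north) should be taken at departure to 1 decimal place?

16.0°

With φ₁ = 1.1359, φ₂ = 0.3931, Δλ = 2.8387 rad, the forward-azimuth formula gives
θ = atan2( sin Δλ cos φ₂ , cos φ₁ sin φ₂ − sin φ₁ cos φ₂ cos Δλ ) = atan2(0.2755, 0.9610) = 16.00°.
So the initial bearing is 16.0°.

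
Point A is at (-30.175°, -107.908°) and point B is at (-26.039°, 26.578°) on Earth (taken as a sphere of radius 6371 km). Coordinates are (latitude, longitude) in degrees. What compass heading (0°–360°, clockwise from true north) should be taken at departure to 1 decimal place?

With φ₁ = -0.5267, φ₂ = -0.4545, Δλ = 2.3472 rad, the forward-azimuth formula gives
θ = atan2( sin Δλ cos φ₂ , cos φ₁ sin φ₂ − sin φ₁ cos φ₂ cos Δλ ) = atan2(0.6410, -0.6960) = 137.35°.
So the initial bearing is 137.4°.

137.4°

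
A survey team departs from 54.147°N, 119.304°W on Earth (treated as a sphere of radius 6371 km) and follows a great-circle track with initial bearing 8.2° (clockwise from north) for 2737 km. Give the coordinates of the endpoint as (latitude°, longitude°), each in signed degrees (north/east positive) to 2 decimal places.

Angular distance δ = d/R = 2737/6371 = 0.42960 rad; initial bearing θ = 0.1431 rad.
sin φ₂ = sin φ₁ cos δ + cos φ₁ sin δ cos θ = (0.8105)(0.9091) + (0.5857)(0.4165)(0.9898) = 0.9783, so φ₂ = 78.05°.
Δλ = atan2(sin θ sin δ cos φ₁, cos δ − sin φ₁ sin φ₂) = atan2(0.0348, 0.1162) = 16.673°.
λ₂ = -119.304° + 16.673° = -102.63°.

78.05°, -102.63°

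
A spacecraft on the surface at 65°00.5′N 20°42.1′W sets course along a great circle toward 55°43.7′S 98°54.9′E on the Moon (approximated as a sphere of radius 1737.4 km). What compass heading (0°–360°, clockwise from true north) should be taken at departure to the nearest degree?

With φ₁ = 1.1346, φ₂ = -0.9726, Δλ = 2.0877 rad, the forward-azimuth formula gives
θ = atan2( sin Δλ cos φ₂ , cos φ₁ sin φ₂ − sin φ₁ cos φ₂ cos Δλ ) = atan2(0.4895, -0.0969) = 101.20°.
So the initial bearing is 101°.

101°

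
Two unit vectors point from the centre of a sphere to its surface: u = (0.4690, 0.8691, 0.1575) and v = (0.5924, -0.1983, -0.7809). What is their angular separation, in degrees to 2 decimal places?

u·v = -0.0175; |u| = 1.0001, |v| = 1.0000.
cos θ = (u·v)/(|u||v|) = -0.0175, so θ = 91.00°.

91.00°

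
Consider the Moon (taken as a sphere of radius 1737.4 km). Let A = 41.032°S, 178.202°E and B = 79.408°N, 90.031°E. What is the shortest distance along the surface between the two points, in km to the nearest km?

In radians: φ₁ = -0.7161, φ₂ = 1.3859, Δλ = -88.171° = -1.5389 rad.
Haversine: a = sin²(Δφ/2) + cos φ₁ cos φ₂ sin²(Δλ/2) = 0.7533 + (0.7543)(0.1838)(0.4840) = 0.82043.
Central angle c = 2·arcsin(√a) = 2.26643 rad.
Distance = R·c = 1737.4 × 2.2664 ≈ 3938 km.

3938 km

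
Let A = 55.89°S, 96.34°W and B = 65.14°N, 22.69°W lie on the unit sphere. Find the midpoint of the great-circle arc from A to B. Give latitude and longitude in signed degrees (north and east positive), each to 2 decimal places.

The central angle between A and B is δ = 2.3252 rad.
With f = 0.5, the slerp weights are sin((1−f)δ)/sin δ = 1.2596 and sin(fδ)/sin δ = 1.2596.
Weighted sum of the unit vectors: (1.2596)·(-0.0619,-0.5574,-0.8280) + (1.2596)·(0.3879,-0.1622,0.9073) = (0.4106, -0.9063, 0.1000).
Converting back: φ = atan2(z, √(x²+y²)) = 5.74°, λ = atan2(y, x) = -65.63°.

5.74°, -65.63°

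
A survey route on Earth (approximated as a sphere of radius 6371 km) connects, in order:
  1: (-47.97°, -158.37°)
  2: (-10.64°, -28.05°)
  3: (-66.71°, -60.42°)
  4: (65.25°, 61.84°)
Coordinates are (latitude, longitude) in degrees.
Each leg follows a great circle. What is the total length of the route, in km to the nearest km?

36051 km

Leg 1→2: central angle 1.8636 rad, distance 11872.9 km.
Leg 2→3: central angle 1.0497 rad, distance 6687.9 km.
Leg 3→4: central angle 2.7453 rad, distance 17490.3 km.
Total: 11872.9 + 6687.9 + 17490.3 ≈ 36051 km.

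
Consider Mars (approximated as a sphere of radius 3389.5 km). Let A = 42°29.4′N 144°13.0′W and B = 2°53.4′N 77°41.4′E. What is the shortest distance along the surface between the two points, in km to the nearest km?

In radians: φ₁ = 0.7416, φ₂ = 0.0504, Δλ = -138.093° = -2.4102 rad.
cos c = sin φ₁ sin φ₂ + cos φ₁ cos φ₂ cos Δλ = (0.6755)(0.0504) + (0.7374)(0.9987)(-0.7442) = -0.51404,
so c = arccos(-0.51404) = 2.11069 rad.
Distance = R·c = 3389.5 × 2.1107 ≈ 7154 km.

7154 km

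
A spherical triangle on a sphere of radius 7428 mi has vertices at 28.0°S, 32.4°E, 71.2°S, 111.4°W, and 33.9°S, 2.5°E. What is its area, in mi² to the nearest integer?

15882720 mi²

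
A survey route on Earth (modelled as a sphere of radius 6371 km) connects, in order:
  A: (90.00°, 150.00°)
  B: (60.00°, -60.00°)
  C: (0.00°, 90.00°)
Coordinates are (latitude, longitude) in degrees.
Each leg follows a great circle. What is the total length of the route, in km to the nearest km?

16197 km

Leg A→B: central angle 0.5236 rad, distance 3335.8 km.
Leg B→C: central angle 2.0186 rad, distance 12860.7 km.
Total: 3335.8 + 12860.7 ≈ 16197 km.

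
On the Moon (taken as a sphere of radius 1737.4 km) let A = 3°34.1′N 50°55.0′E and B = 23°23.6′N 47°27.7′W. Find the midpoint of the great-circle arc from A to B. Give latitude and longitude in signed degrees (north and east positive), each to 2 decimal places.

20.12°, 4.50°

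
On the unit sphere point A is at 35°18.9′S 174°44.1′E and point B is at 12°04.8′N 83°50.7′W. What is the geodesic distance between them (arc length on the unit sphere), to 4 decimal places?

1.8535

Let φ₁ = -0.6164 rad, φ₂ = 0.2108 rad, and Δλ = 1.7701 rad.
cos c = sin φ₁ sin φ₂ + cos φ₁ cos φ₂ cos Δλ = (-0.5781)(0.2093) + (0.8160)(0.9779)(-0.1980) = -0.27896,
so c = arccos(-0.27896) = 1.85351 rad.
On the unit sphere the arc length equals the central angle: 1.8535.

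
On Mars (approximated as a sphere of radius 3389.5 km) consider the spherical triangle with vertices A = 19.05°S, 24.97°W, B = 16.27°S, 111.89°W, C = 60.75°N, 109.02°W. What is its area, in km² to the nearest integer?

15811786 km²

Side lengths (central angles): a = 1.3449, b = 1.8100, c = 1.4301 rad; semiperimeter s = 2.2925.
By l'Huilier's theorem, tan(E/4) = √[tan(s/2) tan((s−a)/2) tan((s−b)/2) tan((s−c)/2)], giving spherical excess E = 1.3763 rad.
Area = E·R² = 1.3763 × (3389.5)² ≈ 15811786 km².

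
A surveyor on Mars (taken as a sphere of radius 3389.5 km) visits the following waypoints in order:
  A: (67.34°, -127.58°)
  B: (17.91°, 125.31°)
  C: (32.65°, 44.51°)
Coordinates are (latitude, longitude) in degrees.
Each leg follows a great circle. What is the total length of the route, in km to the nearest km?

Leg A→B: central angle 1.3939 rad, distance 4724.8 km.
Leg B→C: central angle 1.2724 rad, distance 4312.7 km.
Total: 4724.8 + 4312.7 ≈ 9038 km.

9038 km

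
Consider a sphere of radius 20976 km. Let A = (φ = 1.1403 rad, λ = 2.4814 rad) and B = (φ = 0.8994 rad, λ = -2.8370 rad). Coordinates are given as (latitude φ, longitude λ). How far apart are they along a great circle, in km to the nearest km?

11258 km

With latitudes φ₁ = 65.334°, φ₂ = 51.532° and longitude difference Δλ = 55.278°:
Haversine: a = sin²(Δφ/2) + cos φ₁ cos φ₂ sin²(Δλ/2) = 0.0144 + (0.4173)(0.6221)(0.2152) = 0.07031.
Central angle c = 2·arcsin(√a) = 0.53673 rad.
Distance = R·c = 20976 × 0.5367 ≈ 11258 km.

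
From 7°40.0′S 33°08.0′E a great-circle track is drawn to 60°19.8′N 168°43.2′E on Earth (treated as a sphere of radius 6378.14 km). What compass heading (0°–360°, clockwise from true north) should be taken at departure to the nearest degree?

23°

Δλ = 135.587° = 2.3664 rad.
y = sin Δλ · cos φ₂ = (0.6998)(0.4950) = 0.3464
x = cos φ₁ sin φ₂ − sin φ₁ cos φ₂ cos Δλ = (0.9911)(0.8689) − (-0.1334)(0.4950)(-0.7143) = 0.8140
θ = atan2(y, x) = 23.05°, so the bearing is 23°.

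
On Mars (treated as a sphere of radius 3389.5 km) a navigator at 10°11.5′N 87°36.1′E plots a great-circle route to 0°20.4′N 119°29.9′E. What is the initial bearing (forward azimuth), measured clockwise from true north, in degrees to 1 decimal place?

Δλ = 31.897° = 0.5567 rad.
y = sin Δλ · cos φ₂ = (0.5284)(1.0000) = 0.5284
x = cos φ₁ sin φ₂ − sin φ₁ cos φ₂ cos Δλ = (0.9842)(0.0059) − (0.1769)(1.0000)(0.8490) = -0.1444
θ = atan2(y, x) = 105.28°, so the bearing is 105.3°.

105.3°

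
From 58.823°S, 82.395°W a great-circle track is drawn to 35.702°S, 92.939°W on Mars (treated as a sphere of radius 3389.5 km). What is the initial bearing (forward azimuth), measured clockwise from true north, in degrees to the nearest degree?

With φ₁ = -1.0267, φ₂ = -0.6231, Δλ = -0.1840 rad, the forward-azimuth formula gives
θ = atan2( sin Δλ cos φ₂ , cos φ₁ sin φ₂ − sin φ₁ cos φ₂ cos Δλ ) = atan2(-0.1486, 0.3809) = -21.31°.
Adding 360° brings this into [0°, 360°): 339°.

339°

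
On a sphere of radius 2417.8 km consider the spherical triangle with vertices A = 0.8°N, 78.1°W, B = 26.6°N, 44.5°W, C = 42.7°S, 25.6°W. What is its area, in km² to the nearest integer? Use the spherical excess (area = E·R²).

Side lengths (central angles): a = 1.2471, b = 1.1176, c = 0.7213 rad; semiperimeter s = 1.5430.
By l'Huilier's theorem, tan(E/4) = √[tan(s/2) tan((s−a)/2) tan((s−b)/2) tan((s−c)/2)], giving spherical excess E = 0.4650 rad.
Area = E·R² = 0.4650 × (2417.8)² ≈ 2718367 km².

2718367 km²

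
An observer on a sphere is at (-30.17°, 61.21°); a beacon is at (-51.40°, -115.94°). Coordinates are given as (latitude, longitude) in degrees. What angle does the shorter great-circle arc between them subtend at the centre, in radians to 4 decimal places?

With latitudes φ₁ = -30.170°, φ₂ = -51.400° and longitude difference Δλ = -177.150°:
cos c = sin φ₁ sin φ₂ + cos φ₁ cos φ₂ cos Δλ = (-0.5026)(-0.7815) + (0.8645)(0.6239)(-0.9988) = -0.14593,
so c = arccos(-0.14593) = 1.71725 rad.
So the angular separation is 1.7173 rad.

1.7173 rad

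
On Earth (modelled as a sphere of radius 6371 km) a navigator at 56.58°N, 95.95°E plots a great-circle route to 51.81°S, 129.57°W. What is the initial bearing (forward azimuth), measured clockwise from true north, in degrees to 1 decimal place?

99.2°

Δλ = 134.480° = 2.3471 rad.
y = sin Δλ · cos φ₂ = (0.7135)(0.6183) = 0.4411
x = cos φ₁ sin φ₂ − sin φ₁ cos φ₂ cos Δλ = (0.5508)(-0.7860) − (0.8347)(0.6183)(-0.7007) = -0.0713
θ = atan2(y, x) = 99.18°, so the bearing is 99.2°.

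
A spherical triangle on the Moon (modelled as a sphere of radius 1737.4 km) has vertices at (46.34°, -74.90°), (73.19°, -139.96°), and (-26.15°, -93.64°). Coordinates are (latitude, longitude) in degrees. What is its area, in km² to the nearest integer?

1338394 km²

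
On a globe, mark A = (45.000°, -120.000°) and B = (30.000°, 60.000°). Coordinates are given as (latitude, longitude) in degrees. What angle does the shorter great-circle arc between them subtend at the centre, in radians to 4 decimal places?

1.8326 rad

Let φ₁ = 0.7854 rad, φ₂ = 0.5236 rad, and Δλ = -3.1416 rad.
Haversine: a = sin²(Δφ/2) + cos φ₁ cos φ₂ sin²(Δλ/2) = 0.0170 + (0.7071)(0.8660)(1.0000) = 0.62941.
Central angle c = 2·arcsin(√a) = 1.83260 rad.
So the angular separation is 1.8326 rad.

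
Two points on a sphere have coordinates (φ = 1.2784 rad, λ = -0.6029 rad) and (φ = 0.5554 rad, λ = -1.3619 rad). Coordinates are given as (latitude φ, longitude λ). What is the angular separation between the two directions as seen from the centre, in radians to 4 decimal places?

0.8195 rad

In radians: φ₁ = 1.2784, φ₂ = 0.5554, Δλ = -43.487° = -0.7590 rad.
cos c = sin φ₁ sin φ₂ + cos φ₁ cos φ₂ cos Δλ = (0.9576)(0.5273) + (0.2882)(0.8497)(0.7255) = 0.68260,
so c = arccos(0.68260) = 0.81948 rad.
So the angular separation is 0.8195 rad.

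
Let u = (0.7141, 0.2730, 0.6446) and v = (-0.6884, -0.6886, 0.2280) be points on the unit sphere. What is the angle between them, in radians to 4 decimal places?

u·v = -0.5326; |u| = 1.0000, |v| = 1.0000.
cos θ = (u·v)/(|u||v|) = -0.5326, so θ = 2.1325 rad.

2.1325 rad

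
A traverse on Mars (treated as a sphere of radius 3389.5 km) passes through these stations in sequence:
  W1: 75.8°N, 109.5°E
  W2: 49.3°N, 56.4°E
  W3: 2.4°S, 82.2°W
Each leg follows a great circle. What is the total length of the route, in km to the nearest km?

9179 km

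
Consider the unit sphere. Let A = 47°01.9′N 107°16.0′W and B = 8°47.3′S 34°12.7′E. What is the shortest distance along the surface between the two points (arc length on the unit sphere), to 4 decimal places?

2.2637

With latitudes φ₁ = 47.032°, φ₂ = -8.788° and longitude difference Δλ = 141.478°:
cos c = sin φ₁ sin φ₂ + cos φ₁ cos φ₂ cos Δλ = (0.7317)(-0.1528) + (0.6816)(0.9883)(-0.7824) = -0.63880,
so c = arccos(-0.63880) = 2.26373 rad.
On the unit sphere the arc length equals the central angle: 2.2637.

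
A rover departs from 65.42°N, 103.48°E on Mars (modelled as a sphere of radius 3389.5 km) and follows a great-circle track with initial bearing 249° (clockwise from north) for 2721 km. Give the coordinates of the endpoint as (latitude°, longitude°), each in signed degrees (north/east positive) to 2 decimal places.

31.64°, 51.41°

Angular distance δ = d/R = 2721/3389.5 = 0.80277 rad; initial bearing θ = 4.3459 rad.
sin φ₂ = sin φ₁ cos δ + cos φ₁ sin δ cos θ = (0.9094)(0.6947) + (0.4160)(0.7193)(-0.3584) = 0.5245, so φ₂ = 31.64°.
Δλ = atan2(sin θ sin δ cos φ₁, cos δ − sin φ₁ sin φ₂) = atan2(-0.2793, 0.2177) = -52.067°.
λ₂ = 103.480° − 52.067° = 51.41°.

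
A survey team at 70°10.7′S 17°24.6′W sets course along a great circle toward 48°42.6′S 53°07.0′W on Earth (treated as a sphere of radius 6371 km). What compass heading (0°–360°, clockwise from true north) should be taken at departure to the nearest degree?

303°

Δλ = -35.707° = -0.6232 rad.
y = sin Δλ · cos φ₂ = (-0.5836)(0.6599) = -0.3851
x = cos φ₁ sin φ₂ − sin φ₁ cos φ₂ cos Δλ = (0.3391)(-0.7514) − (-0.9408)(0.6599)(0.8120) = 0.2493
θ = atan2(y, x) = -57.08°; adding 360° gives 303°.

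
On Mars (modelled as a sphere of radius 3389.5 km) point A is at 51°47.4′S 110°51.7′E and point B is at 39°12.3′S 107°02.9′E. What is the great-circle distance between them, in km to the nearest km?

761 km

In radians: φ₁ = -0.9039, φ₂ = -0.6843, Δλ = -3.813° = -0.0666 rad.
cos c = sin φ₁ sin φ₂ + cos φ₁ cos φ₂ cos Δλ = (-0.7857)(-0.6321) + (0.6185)(0.7749)(0.9978) = 0.97491,
so c = arccos(0.97491) = 0.22447 rad.
Distance = R·c = 3389.5 × 0.2245 ≈ 761 km.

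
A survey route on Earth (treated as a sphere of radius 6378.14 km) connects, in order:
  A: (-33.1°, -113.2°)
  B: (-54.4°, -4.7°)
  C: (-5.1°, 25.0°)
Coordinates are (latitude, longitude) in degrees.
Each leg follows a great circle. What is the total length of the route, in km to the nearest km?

14251 km

Leg A→B: central angle 1.2773 rad, distance 8146.8 km.
Leg B→C: central angle 0.9571 rad, distance 6104.2 km.
Total: 8146.8 + 6104.2 ≈ 14251 km.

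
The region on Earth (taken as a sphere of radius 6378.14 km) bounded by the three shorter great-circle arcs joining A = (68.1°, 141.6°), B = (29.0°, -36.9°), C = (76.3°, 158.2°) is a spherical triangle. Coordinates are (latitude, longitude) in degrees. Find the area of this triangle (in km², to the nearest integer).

Side lengths (central angles): a = 1.2963, b = 0.1670, c = 1.4468 rad; semiperimeter s = 1.4550.
By l'Huilier's theorem, tan(E/4) = √[tan(s/2) tan((s−a)/2) tan((s−b)/2) tan((s−c)/2)], giving spherical excess E = 0.0593 rad.
Area = E·R² = 0.0593 × (6378.14)² ≈ 2411920 km².

2411920 km²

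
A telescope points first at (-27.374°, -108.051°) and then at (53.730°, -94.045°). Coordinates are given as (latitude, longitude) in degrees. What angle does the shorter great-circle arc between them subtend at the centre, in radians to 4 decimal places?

1.4313 rad

In radians: φ₁ = -0.4778, φ₂ = 0.9378, Δλ = 14.006° = 0.2445 rad.
cos c = sin φ₁ sin φ₂ + cos φ₁ cos φ₂ cos Δλ = (-0.4598)(0.8062) + (0.8880)(0.5916)(0.9703) = 0.13902,
so c = arccos(0.13902) = 1.43132 rad.
So the angular separation is 1.4313 rad.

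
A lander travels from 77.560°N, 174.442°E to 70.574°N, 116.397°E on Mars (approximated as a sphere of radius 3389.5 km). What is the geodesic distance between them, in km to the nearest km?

In radians: φ₁ = 1.3537, φ₂ = 1.2317, Δλ = -58.045° = -1.0131 rad.
cos c = sin φ₁ sin φ₂ + cos φ₁ cos φ₂ cos Δλ = (0.9765)(0.9431) + (0.2154)(0.3326)(0.5293) = 0.95885,
so c = arccos(0.95885) = 0.28788 rad.
Distance = R·c = 3389.5 × 0.2879 ≈ 976 km.

976 km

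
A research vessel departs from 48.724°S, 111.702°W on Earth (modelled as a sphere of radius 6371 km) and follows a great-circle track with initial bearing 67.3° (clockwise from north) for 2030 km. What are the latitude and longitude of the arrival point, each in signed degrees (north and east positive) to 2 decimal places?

-39.34°, -89.76°

Angular distance δ = d/R = 2030/6371 = 0.31863 rad; initial bearing θ = 1.1746 rad.
sin φ₂ = sin φ₁ cos δ + cos φ₁ sin δ cos θ = (-0.7515)(0.9497) + (0.6597)(0.3133)(0.3859) = -0.6340, so φ₂ = -39.34°.
Δλ = atan2(sin θ sin δ cos φ₁, cos δ − sin φ₁ sin φ₂) = atan2(0.1907, 0.4732) = 21.944°.
λ₂ = -111.702° + 21.944° = -89.76°.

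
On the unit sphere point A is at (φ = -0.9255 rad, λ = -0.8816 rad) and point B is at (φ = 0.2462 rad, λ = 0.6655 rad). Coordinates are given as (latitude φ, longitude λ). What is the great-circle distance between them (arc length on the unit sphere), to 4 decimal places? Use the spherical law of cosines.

Let φ₁ = -0.9255 rad, φ₂ = 0.2462 rad, and Δλ = 1.5471 rad.
cos c = sin φ₁ sin φ₂ + cos φ₁ cos φ₂ cos Δλ = (-0.7989)(0.2437) + (0.6014)(0.9698)(0.0237) = -0.18089,
so c = arccos(-0.18089) = 1.75269 rad.
On the unit sphere the arc length equals the central angle: 1.7527.

1.7527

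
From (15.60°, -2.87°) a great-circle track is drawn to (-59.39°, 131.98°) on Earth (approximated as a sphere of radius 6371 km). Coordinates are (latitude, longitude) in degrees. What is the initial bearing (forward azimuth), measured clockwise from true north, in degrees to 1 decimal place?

153.8°

Δλ = 134.850° = 2.3536 rad.
y = sin Δλ · cos φ₂ = (0.7090)(0.5092) = 0.3610
x = cos φ₁ sin φ₂ − sin φ₁ cos φ₂ cos Δλ = (0.9632)(-0.8607) − (0.2689)(0.5092)(-0.7053) = -0.7324
θ = atan2(y, x) = 153.76°, so the bearing is 153.8°.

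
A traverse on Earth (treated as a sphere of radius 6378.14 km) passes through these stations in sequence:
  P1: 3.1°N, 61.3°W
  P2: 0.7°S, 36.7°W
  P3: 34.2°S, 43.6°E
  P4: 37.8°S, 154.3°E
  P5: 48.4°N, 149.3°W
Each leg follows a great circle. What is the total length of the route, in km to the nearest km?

32241 km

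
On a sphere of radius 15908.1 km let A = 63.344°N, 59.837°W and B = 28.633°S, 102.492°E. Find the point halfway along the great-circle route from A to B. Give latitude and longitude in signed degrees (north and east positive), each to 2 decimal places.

41.39°, 85.66°

The central angle between A and B is δ = 2.5039 rad.
With f = 0.5, the slerp weights are sin((1−f)δ)/sin δ = 1.5950 and sin(fδ)/sin δ = 1.5950.
Weighted sum of the unit vectors: (1.5950)·(0.2254,-0.3879,0.8937) + (1.5950)·(-0.1899,0.8569,-0.4792) = (0.0567, 0.7481, 0.6611).
Converting back: φ = atan2(z, √(x²+y²)) = 41.39°, λ = atan2(y, x) = 85.66°.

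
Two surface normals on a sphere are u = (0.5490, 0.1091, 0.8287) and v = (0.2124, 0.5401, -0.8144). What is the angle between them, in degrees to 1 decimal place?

u·v = -0.4994; |u| = 1.0000, |v| = 1.0000.
cos θ = (u·v)/(|u||v|) = -0.4993, so θ = 120.0°.

120.0°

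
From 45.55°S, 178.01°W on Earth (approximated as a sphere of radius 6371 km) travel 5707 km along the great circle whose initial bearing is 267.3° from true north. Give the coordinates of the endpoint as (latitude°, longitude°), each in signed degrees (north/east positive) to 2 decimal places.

Angular distance δ = d/R = 5707/6371 = 0.89578 rad; initial bearing θ = 4.6653 rad.
sin φ₂ = sin φ₁ cos δ + cos φ₁ sin δ cos θ = (-0.7139)(0.6249) + (0.7003)(0.7807)(-0.0471) = -0.4719, so φ₂ = -28.15°.
Δλ = atan2(sin θ sin δ cos φ₁, cos δ − sin φ₁ sin φ₂) = atan2(-0.5461, 0.2881) = -62.188°.
λ₂ = -178.010° − 62.188° = -240.20° → 119.80° after wrapping to (−180°, 180°].

-28.15°, 119.80°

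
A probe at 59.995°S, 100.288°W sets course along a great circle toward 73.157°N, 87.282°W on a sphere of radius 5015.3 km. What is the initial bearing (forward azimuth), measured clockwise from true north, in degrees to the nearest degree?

5°

With φ₁ = -1.0471, φ₂ = 1.2768, Δλ = 0.2270 rad, the forward-azimuth formula gives
θ = atan2( sin Δλ cos φ₂ , cos φ₁ sin φ₂ − sin φ₁ cos φ₂ cos Δλ ) = atan2(0.0652, 0.7231) = 5.15°.
So the initial bearing is 5°.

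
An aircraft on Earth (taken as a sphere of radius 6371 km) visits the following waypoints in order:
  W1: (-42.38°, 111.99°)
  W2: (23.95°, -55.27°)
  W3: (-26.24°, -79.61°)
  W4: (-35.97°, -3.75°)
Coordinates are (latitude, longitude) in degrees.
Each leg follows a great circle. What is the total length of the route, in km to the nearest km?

Leg W1→W2: central angle 2.7709 rad, distance 17653.6 km.
Leg W2→W3: central angle 0.9675 rad, distance 6163.8 km.
Leg W3→W4: central angle 1.1185 rad, distance 7126.0 km.
Total: 17653.6 + 6163.8 + 7126.0 ≈ 30943 km.

30943 km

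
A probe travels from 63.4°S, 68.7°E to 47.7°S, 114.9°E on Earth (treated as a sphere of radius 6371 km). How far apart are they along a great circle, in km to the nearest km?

3286 km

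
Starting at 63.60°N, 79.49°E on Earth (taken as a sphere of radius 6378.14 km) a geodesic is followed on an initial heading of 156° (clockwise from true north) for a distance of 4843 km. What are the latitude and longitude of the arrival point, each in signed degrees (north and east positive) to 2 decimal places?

21.72°, 97.03°

Angular distance δ = d/R = 4843/6378.14 = 0.75931 rad; initial bearing θ = 2.7227 rad.
sin φ₂ = sin φ₁ cos δ + cos φ₁ sin δ cos θ = (0.8957)(0.7253) + (0.4446)(0.6884)(-0.9135) = 0.3700, so φ₂ = 21.72°.
Δλ = atan2(sin θ sin δ cos φ₁, cos δ − sin φ₁ sin φ₂) = atan2(0.1245, 0.3939) = 17.542°.
λ₂ = 79.490° + 17.542° = 97.03°.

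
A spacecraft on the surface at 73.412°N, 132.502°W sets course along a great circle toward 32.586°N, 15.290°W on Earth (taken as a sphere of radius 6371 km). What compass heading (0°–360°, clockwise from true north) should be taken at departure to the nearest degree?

With φ₁ = 1.2813, φ₂ = 0.5687, Δλ = 2.0457 rad, the forward-azimuth formula gives
θ = atan2( sin Δλ cos φ₂ , cos φ₁ sin φ₂ − sin φ₁ cos φ₂ cos Δλ ) = atan2(0.7493, 0.5230) = 55.09°.
So the initial bearing is 55°.

55°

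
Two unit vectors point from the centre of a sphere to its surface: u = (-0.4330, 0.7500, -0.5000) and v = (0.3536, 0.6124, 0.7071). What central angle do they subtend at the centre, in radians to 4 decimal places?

1.6182 rad

u·v = -0.0474; |u| = 1.0000, |v| = 1.0000.
cos θ = (u·v)/(|u||v|) = -0.0474, so θ = 1.6182 rad.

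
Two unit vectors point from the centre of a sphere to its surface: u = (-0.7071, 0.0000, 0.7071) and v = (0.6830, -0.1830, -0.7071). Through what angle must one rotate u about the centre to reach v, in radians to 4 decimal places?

u·v = -0.9829; |u| = 1.0000, |v| = 1.0000.
cos θ = (u·v)/(|u||v|) = -0.9830, so θ = 2.9567 rad.

2.9567 rad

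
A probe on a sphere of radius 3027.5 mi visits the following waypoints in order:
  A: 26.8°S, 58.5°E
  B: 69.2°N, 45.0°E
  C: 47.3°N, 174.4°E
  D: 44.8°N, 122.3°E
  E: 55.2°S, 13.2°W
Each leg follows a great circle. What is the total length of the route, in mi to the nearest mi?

17963 mi

Leg A→B: central angle 1.6843 rad, distance 5099.3 mi.
Leg B→C: central angle 1.0073 rad, distance 3049.5 mi.
Leg C→D: central angle 0.6208 rad, distance 1879.3 mi.
Leg D→E: central angle 2.6208 rad, distance 7934.6 mi.
Total: 5099.3 + 3049.5 + 1879.3 + 7934.6 ≈ 17963 mi.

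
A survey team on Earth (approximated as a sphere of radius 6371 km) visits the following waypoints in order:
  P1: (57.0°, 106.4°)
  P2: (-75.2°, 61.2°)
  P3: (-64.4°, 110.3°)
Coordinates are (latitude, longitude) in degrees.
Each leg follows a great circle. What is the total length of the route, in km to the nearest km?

17202 km

Leg P1→P2: central angle 2.3643 rad, distance 15062.9 km.
Leg P2→P3: central angle 0.3357 rad, distance 2138.8 km.
Total: 15062.9 + 2138.8 ≈ 17202 km.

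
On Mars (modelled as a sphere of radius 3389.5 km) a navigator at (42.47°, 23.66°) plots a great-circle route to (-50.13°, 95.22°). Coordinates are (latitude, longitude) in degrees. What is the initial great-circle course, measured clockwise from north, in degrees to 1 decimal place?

139.1°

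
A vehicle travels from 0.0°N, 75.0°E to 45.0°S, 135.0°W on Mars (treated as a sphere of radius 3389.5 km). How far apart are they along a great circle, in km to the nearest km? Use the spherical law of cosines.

7558 km

Let φ₁ = 0.0000 rad, φ₂ = -0.7854 rad, and Δλ = 2.6180 rad.
cos c = sin φ₁ sin φ₂ + cos φ₁ cos φ₂ cos Δλ = (0.0000)(-0.7071) + (1.0000)(0.7071)(-0.8660) = -0.61237,
so c = arccos(-0.61237) = 2.22985 rad.
Distance = R·c = 3389.5 × 2.2299 ≈ 7558 km.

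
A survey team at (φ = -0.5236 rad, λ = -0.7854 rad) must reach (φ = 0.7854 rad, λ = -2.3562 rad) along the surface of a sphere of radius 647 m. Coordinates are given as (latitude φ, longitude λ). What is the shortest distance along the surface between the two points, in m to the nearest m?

Let φ₁ = -0.5236 rad, φ₂ = 0.7854 rad, and Δλ = -1.5708 rad.
Haversine: a = sin²(Δφ/2) + cos φ₁ cos φ₂ sin²(Δλ/2) = 0.3706 + (0.8660)(0.7071)(0.5000) = 0.67678.
Central angle c = 2·arcsin(√a) = 1.93217 rad.
Distance = R·c = 647 × 1.9322 ≈ 1250 m.

1250 m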